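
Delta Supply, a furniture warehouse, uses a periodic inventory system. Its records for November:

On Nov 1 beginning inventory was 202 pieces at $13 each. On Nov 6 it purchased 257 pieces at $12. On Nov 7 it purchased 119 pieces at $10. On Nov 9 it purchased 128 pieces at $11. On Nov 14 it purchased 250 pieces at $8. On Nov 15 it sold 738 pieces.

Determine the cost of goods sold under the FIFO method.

COGS = $8,564

Nov 15, 738 sold [FIFO — oldest first]: 202 @ $13 + 257 @ $12 + 119 @ $10 + 128 @ $11 + 32 @ $8 = $8,564
Ending inventory: 218 @ $8 = $1,744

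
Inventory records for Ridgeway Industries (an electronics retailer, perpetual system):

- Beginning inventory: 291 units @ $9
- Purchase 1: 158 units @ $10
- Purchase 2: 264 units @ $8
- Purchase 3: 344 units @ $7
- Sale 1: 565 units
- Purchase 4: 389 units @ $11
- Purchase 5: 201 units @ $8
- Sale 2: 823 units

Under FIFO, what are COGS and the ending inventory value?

COGS = $12,360; ending inventory = $2,246

Sale 1 (565) [FIFO — oldest first]: 291 @ $9 + 158 @ $10 + 116 @ $8 = $5,127
Sale 2 (823) [FIFO — oldest first]: 148 @ $8 + 344 @ $7 + 331 @ $11 = $7,233
Total COGS = $5,127 + $7,233 = $12,360
Ending inventory: 58 @ $11 + 201 @ $8 = $2,246
Check: goods available $14,606 = COGS $12,360 + ending $2,246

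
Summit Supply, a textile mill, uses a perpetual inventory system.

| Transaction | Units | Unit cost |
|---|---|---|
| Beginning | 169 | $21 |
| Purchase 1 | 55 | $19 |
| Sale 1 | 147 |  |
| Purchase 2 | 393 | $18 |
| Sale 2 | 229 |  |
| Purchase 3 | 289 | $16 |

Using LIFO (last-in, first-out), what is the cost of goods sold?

COGS = $7,099

Sale 1 (147) [LIFO — newest first]: 55 @ $19 + 92 @ $21 = $2,977
Sale 2 (229) [LIFO — newest first]: 229 @ $18 = $4,122
Total COGS = $2,977 + $4,122 = $7,099
Ending inventory: 77 @ $21 + 164 @ $18 + 289 @ $16 = $9,193
Check: goods available $16,292 = COGS $7,099 + ending $9,193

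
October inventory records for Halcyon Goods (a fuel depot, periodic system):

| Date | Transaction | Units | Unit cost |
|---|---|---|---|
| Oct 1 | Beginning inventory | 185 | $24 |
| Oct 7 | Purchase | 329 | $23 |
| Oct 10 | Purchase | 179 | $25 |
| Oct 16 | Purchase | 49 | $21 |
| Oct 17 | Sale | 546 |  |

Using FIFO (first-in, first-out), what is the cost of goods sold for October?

COGS = $12,807

Oct 17, 546 sold [FIFO — oldest first]: 185 @ $24 + 329 @ $23 + 32 @ $25 = $12,807
Ending inventory: 147 @ $25 + 49 @ $21 = $4,704
Check: goods available $17,511 = COGS $12,807 + ending $4,704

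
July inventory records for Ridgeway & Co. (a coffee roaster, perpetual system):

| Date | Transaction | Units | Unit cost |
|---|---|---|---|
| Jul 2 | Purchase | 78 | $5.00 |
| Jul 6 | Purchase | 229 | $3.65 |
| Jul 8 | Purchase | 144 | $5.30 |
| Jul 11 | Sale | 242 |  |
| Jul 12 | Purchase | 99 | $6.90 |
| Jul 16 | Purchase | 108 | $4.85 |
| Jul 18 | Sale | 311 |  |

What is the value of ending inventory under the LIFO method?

Jul 11, 242 sold [LIFO — newest first]: 144 @ $5.30 + 98 @ $3.65 = $1,120.90
Jul 18, 311 sold [LIFO — newest first]: 108 @ $4.85 + 99 @ $6.90 + 104 @ $3.65 = $1,586.50
Total COGS = $1,120.90 + $1,586.50 = $2,707.40
Ending inventory: 78 @ $5.00 + 27 @ $3.65 = $488.55
Check: goods available $3,195.95 = COGS $2,707.40 + ending $488.55

Ending inventory = $488.55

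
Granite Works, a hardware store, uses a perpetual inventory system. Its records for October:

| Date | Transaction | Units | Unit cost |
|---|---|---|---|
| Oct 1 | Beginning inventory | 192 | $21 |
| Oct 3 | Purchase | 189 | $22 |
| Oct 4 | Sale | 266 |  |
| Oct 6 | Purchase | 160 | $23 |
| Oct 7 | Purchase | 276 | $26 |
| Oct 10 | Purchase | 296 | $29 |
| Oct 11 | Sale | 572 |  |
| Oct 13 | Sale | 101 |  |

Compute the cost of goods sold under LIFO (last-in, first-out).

Oct 4, 266 sold [LIFO — newest first]: 189 @ $22 + 77 @ $21 = $5,775
Oct 11, 572 sold [LIFO — newest first]: 296 @ $29 + 276 @ $26 = $15,760
Oct 13, 101 sold [LIFO — newest first]: 101 @ $23 = $2,323
Total COGS = $5,775 + $15,760 + $2,323 = $23,858
Ending inventory: 115 @ $21 + 59 @ $23 = $3,772

COGS = $23,858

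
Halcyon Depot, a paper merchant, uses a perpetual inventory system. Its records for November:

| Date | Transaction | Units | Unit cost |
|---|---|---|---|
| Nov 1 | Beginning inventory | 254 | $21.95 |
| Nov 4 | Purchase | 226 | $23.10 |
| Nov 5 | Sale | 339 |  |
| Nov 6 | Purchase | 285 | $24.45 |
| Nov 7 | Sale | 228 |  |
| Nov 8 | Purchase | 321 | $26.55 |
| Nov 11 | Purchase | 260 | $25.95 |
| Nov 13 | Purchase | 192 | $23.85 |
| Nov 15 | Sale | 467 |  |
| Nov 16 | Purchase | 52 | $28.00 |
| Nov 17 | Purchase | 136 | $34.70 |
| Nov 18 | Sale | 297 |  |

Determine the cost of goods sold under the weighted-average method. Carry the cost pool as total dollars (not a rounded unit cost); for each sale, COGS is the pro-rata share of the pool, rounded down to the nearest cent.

After Nov 1: 254 on hand, pool $5,575.30 (≈ $21.9500 each)
After Nov 4: 480 on hand, pool $10,795.90 (≈ $22.4915 each)
Nov 5, sell 339: 339/480 × $10,795.90 → $7,624.60
After Nov 6: 426 on hand, pool $10,139.55 (≈ $23.8018 each)
Nov 7, sell 228: 228/426 × $10,139.55 → $5,426.80
After Nov 8: 519 on hand, pool $13,235.30 (≈ $25.5015 each)
After Nov 11: 779 on hand, pool $19,982.30 (≈ $25.6512 each)
After Nov 13: 971 on hand, pool $24,561.50 (≈ $25.2951 each)
Nov 15, sell 467: 467/971 × $24,561.50 → $11,812.79
After Nov 16: 556 on hand, pool $14,204.71 (≈ $25.5480 each)
After Nov 17: 692 on hand, pool $18,923.91 (≈ $27.3467 each)
Nov 18, sell 297: 297/692 × $18,923.91 → $8,121.96
Total COGS = $7,624.60 + $5,426.80 + $11,812.79 + $8,121.96 = $32,986.15
Ending inventory (cost pool remaining) = $10,801.95
Check: goods available $43,788.10 = COGS $32,986.15 + ending $10,801.95

COGS = $32,986.15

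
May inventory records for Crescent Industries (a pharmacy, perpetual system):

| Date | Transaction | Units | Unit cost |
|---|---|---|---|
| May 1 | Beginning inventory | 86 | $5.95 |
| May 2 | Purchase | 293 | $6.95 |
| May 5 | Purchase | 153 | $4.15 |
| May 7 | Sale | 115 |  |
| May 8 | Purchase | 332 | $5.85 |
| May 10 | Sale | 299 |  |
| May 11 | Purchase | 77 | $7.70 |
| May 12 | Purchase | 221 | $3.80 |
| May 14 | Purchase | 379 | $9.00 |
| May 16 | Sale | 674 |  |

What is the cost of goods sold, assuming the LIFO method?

COGS = $7,047.00

May 7, 115 sold [LIFO — newest first]: 115 @ $4.15 = $477.25
May 10, 299 sold [LIFO — newest first]: 299 @ $5.85 = $1,749.15
May 16, 674 sold [LIFO — newest first]: 379 @ $9.00 + 221 @ $3.80 + 74 @ $7.70 = $4,820.60
Total COGS = $477.25 + $1,749.15 + $4,820.60 = $7,047.00
Ending inventory: 86 @ $5.95 + 293 @ $6.95 + 38 @ $4.15 + 33 @ $5.85 + 3 @ $7.70 = $2,921.90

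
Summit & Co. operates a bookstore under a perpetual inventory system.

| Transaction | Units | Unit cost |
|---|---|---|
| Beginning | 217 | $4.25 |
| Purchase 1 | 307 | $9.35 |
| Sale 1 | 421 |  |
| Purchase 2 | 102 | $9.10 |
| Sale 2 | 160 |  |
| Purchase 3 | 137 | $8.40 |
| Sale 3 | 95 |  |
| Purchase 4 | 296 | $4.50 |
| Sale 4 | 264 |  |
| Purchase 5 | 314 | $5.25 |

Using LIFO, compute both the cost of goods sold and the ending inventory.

COGS = $6,515.65; ending inventory = $2,336.55

Sale 1 (421) [LIFO — newest first]: 307 @ $9.35 + 114 @ $4.25 = $3,354.95
Sale 2 (160) [LIFO — newest first]: 102 @ $9.10 + 58 @ $4.25 = $1,174.70
Sale 3 (95) [LIFO — newest first]: 95 @ $8.40 = $798.00
Sale 4 (264) [LIFO — newest first]: 264 @ $4.50 = $1,188.00
Total COGS = $3,354.95 + $1,174.70 + $798.00 + $1,188.00 = $6,515.65
Ending inventory: 45 @ $4.25 + 42 @ $8.40 + 32 @ $4.50 + 314 @ $5.25 = $2,336.55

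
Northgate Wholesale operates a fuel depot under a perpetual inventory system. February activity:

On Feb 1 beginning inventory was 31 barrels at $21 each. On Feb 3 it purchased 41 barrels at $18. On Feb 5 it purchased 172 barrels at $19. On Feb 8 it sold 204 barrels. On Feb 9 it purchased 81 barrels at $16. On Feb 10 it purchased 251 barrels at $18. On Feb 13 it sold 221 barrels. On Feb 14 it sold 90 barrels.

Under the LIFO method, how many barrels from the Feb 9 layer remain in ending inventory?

21

Feb 8, 204 sold [LIFO — newest first]: 172 @ $19 + 32 @ $18 = $3,844
Feb 13, 221 sold [LIFO — newest first]: 221 @ $18 = $3,978
Feb 14, 90 sold [LIFO — newest first]: 30 @ $18 + 60 @ $16 = $1,500
Total COGS = $3,844 + $3,978 + $1,500 = $9,322
Ending inventory: 31 @ $21 + 9 @ $18 + 21 @ $16 = $1,149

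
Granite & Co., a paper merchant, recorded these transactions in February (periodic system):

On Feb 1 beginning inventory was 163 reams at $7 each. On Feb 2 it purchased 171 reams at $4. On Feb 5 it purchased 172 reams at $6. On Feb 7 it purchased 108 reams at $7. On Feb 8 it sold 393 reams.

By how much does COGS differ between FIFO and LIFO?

FIFO COGS: 163 @ $7 + 171 @ $4 + 59 @ $6 = $2,179
LIFO COGS: 108 @ $7 + 172 @ $6 + 113 @ $4 = $2,240
Difference = |$2,179 − $2,240| = $61

$61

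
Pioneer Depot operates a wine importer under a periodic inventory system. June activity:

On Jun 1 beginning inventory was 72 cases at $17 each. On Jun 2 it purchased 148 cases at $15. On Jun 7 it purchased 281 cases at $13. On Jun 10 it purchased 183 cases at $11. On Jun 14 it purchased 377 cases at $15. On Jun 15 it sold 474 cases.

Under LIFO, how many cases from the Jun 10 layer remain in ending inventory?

Jun 15, 474 sold [LIFO — newest first]: 377 @ $15 + 97 @ $11 = $6,722
Ending inventory: 72 @ $17 + 148 @ $15 + 281 @ $13 + 86 @ $11 = $8,043

86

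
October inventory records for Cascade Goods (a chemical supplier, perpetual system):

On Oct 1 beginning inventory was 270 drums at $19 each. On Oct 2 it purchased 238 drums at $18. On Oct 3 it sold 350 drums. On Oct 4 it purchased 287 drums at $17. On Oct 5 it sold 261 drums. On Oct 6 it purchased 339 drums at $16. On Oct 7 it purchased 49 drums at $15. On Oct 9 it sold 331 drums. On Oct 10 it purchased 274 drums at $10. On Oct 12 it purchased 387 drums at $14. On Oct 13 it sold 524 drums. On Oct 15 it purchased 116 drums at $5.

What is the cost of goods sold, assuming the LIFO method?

Oct 3, 350 sold [LIFO — newest first]: 238 @ $18 + 112 @ $19 = $6,412
Oct 5, 261 sold [LIFO — newest first]: 261 @ $17 = $4,437
Oct 9, 331 sold [LIFO — newest first]: 49 @ $15 + 282 @ $16 = $5,247
Oct 13, 524 sold [LIFO — newest first]: 387 @ $14 + 137 @ $10 = $6,788
Total COGS = $6,412 + $4,437 + $5,247 + $6,788 = $22,884
Ending inventory: 158 @ $19 + 26 @ $17 + 57 @ $16 + 137 @ $10 + 116 @ $5 = $6,306
Check: goods available $29,190 = COGS $22,884 + ending $6,306

COGS = $22,884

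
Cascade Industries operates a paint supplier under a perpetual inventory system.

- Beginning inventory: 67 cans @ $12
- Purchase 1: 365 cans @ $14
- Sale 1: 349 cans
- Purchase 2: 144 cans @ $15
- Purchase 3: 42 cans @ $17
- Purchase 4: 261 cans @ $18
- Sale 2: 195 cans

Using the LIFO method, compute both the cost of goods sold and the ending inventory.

COGS = $8,396; ending inventory = $5,090

Sale 1 (349) [LIFO — newest first]: 349 @ $14 = $4,886
Sale 2 (195) [LIFO — newest first]: 195 @ $18 = $3,510
Total COGS = $4,886 + $3,510 = $8,396
Ending inventory: 67 @ $12 + 16 @ $14 + 144 @ $15 + 42 @ $17 + 66 @ $18 = $5,090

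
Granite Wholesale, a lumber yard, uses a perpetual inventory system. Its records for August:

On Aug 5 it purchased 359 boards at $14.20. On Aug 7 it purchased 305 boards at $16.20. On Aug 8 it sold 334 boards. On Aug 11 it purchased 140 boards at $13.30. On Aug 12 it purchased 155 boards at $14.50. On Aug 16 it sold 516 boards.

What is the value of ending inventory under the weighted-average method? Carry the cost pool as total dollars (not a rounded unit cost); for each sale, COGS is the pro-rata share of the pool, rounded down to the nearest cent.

After Aug 5: 359 on hand, pool $5,097.80 (≈ $14.2000 each)
After Aug 7: 664 on hand, pool $10,038.80 (≈ $15.1187 each)
Aug 8, sell 334: 334/664 × $10,038.80 → $5,049.63
After Aug 11: 470 on hand, pool $6,851.17 (≈ $14.5770 each)
After Aug 12: 625 on hand, pool $9,098.67 (≈ $14.5579 each)
Aug 16, sell 516: 516/625 × $9,098.67 → $7,511.86
Total COGS = $5,049.63 + $7,511.86 = $12,561.49
Ending inventory (cost pool remaining) = $1,586.81

Ending inventory = $1,586.81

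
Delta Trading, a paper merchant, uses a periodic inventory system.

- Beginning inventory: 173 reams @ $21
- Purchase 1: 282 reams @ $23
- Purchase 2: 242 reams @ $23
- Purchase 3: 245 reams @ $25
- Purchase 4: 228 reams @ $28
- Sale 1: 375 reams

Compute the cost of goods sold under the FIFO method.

COGS = $8,279

Sale 1 (375) [FIFO — oldest first]: 173 @ $21 + 202 @ $23 = $8,279
Ending inventory: 80 @ $23 + 242 @ $23 + 245 @ $25 + 228 @ $28 = $19,915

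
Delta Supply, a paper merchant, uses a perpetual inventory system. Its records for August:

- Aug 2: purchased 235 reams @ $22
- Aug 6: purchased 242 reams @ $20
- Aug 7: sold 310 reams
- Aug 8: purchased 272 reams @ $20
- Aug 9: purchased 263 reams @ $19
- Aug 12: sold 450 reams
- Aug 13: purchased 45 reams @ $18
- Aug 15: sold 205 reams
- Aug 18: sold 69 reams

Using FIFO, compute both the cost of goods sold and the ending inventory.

Aug 7, 310 sold [FIFO — oldest first]: 235 @ $22 + 75 @ $20 = $6,670
Aug 12, 450 sold [FIFO — oldest first]: 167 @ $20 + 272 @ $20 + 11 @ $19 = $8,989
Aug 15, 205 sold [FIFO — oldest first]: 205 @ $19 = $3,895
Aug 18, 69 sold [FIFO — oldest first]: 47 @ $19 + 22 @ $18 = $1,289
Total COGS = $6,670 + $8,989 + $3,895 + $1,289 = $20,843
Ending inventory: 23 @ $18 = $414
Check: goods available $21,257 = COGS $20,843 + ending $414

COGS = $20,843; ending inventory = $414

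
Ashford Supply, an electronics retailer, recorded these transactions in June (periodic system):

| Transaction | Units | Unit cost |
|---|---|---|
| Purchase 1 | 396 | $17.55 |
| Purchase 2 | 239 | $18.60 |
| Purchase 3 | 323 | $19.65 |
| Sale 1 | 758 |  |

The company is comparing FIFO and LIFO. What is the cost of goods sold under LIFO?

COGS = $14,232.15

FIFO COGS: 396 @ $17.55 + 239 @ $18.60 + 123 @ $19.65 = $13,812.15
LIFO COGS: 323 @ $19.65 + 239 @ $18.60 + 196 @ $17.55 = $14,232.15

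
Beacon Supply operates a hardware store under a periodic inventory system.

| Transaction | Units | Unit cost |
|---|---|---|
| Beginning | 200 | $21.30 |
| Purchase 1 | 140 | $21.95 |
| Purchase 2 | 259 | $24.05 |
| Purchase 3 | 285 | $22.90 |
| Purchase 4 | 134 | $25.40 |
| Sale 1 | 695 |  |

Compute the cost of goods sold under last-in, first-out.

Sale 1 (695) [LIFO — newest first]: 134 @ $25.40 + 285 @ $22.90 + 259 @ $24.05 + 17 @ $21.95 = $16,532.20
Ending inventory: 200 @ $21.30 + 123 @ $21.95 = $6,959.85
Check: goods available $23,492.05 = COGS $16,532.20 + ending $6,959.85

COGS = $16,532.20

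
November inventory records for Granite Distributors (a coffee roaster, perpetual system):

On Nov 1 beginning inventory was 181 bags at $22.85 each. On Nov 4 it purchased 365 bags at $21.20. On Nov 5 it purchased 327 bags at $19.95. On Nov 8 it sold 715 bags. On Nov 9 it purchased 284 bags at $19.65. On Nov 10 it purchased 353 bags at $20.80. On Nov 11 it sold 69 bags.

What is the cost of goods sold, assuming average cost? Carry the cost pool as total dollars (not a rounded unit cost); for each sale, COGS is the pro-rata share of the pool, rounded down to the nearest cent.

COGS = $16,478.42

After Nov 1: 181 on hand, pool $4,135.85 (≈ $22.8500 each)
After Nov 4: 546 on hand, pool $11,873.85 (≈ $21.7470 each)
After Nov 5: 873 on hand, pool $18,397.50 (≈ $21.0739 each)
Nov 8, sell 715: 715/873 × $18,397.50 → $15,067.82
After Nov 9: 442 on hand, pool $8,910.28 (≈ $20.1590 each)
After Nov 10: 795 on hand, pool $16,252.68 (≈ $20.4436 each)
Nov 11, sell 69: 69/795 × $16,252.68 → $1,410.60
Total COGS = $15,067.82 + $1,410.60 = $16,478.42
Ending inventory (cost pool remaining) = $14,842.08
Check: goods available $31,320.50 = COGS $16,478.42 + ending $14,842.08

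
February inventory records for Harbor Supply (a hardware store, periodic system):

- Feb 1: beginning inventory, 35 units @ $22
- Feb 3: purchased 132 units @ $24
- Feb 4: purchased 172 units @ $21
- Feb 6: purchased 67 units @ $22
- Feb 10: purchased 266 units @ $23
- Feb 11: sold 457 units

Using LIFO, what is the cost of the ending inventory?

Feb 11, 457 sold [LIFO — newest first]: 266 @ $23 + 67 @ $22 + 124 @ $21 = $10,196
Ending inventory: 35 @ $22 + 132 @ $24 + 48 @ $21 = $4,946

Ending inventory = $4,946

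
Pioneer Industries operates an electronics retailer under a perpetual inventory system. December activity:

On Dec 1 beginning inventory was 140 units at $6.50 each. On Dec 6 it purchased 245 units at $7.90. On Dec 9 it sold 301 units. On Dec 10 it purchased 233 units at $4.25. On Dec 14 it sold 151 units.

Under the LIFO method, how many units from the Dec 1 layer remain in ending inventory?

84

Dec 9, 301 sold [LIFO — newest first]: 245 @ $7.90 + 56 @ $6.50 = $2,299.50
Dec 14, 151 sold [LIFO — newest first]: 151 @ $4.25 = $641.75
Total COGS = $2,299.50 + $641.75 = $2,941.25
Ending inventory: 84 @ $6.50 + 82 @ $4.25 = $894.50
Check: goods available $3,835.75 = COGS $2,941.25 + ending $894.50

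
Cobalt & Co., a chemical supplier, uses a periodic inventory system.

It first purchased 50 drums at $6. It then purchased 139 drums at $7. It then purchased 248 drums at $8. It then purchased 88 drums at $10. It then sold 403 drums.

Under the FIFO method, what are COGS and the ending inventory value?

COGS = $2,985; ending inventory = $1,152

Sale 1 (403) [FIFO — oldest first]: 50 @ $6 + 139 @ $7 + 214 @ $8 = $2,985
Ending inventory: 34 @ $8 + 88 @ $10 = $1,152
Check: goods available $4,137 = COGS $2,985 + ending $1,152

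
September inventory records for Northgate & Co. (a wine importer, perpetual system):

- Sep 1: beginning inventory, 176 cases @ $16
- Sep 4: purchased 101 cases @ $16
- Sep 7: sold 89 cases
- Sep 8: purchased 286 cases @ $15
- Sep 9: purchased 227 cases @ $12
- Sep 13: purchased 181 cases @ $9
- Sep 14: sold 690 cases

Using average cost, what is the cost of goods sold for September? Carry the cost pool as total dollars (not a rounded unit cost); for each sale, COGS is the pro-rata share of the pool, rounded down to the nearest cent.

After Sep 1: 176 on hand, pool $2,816.00 (≈ $16.0000 each)
After Sep 4: 277 on hand, pool $4,432.00 (≈ $16.0000 each)
Sep 7, sell 89: 89/277 × $4,432.00 → $1,424.00
After Sep 8: 474 on hand, pool $7,298.00 (≈ $15.3966 each)
After Sep 9: 701 on hand, pool $10,022.00 (≈ $14.2967 each)
After Sep 13: 882 on hand, pool $11,651.00 (≈ $13.2098 each)
Sep 14, sell 690: 690/882 × $11,651.00 → $9,114.72
Total COGS = $1,424.00 + $9,114.72 = $10,538.72
Ending inventory (cost pool remaining) = $2,536.28
Check: goods available $13,075.00 = COGS $10,538.72 + ending $2,536.28

COGS = $10,538.72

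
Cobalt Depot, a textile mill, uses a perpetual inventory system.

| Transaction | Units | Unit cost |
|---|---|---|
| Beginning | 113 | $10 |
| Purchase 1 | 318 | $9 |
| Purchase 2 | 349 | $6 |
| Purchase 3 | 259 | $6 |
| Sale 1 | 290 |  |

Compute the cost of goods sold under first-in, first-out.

COGS = $2,723

Sale 1 (290) [FIFO — oldest first]: 113 @ $10 + 177 @ $9 = $2,723
Ending inventory: 141 @ $9 + 349 @ $6 + 259 @ $6 = $4,917
Check: goods available $7,640 = COGS $2,723 + ending $4,917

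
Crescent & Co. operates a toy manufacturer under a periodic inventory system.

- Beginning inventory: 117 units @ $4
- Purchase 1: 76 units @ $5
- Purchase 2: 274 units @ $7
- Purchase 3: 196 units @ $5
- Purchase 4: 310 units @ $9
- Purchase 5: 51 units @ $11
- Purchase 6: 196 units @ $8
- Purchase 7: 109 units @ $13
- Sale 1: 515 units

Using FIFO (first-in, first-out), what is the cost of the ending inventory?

Sale 1 (515) [FIFO — oldest first]: 117 @ $4 + 76 @ $5 + 274 @ $7 + 48 @ $5 = $3,006
Ending inventory: 148 @ $5 + 310 @ $9 + 51 @ $11 + 196 @ $8 + 109 @ $13 = $7,076

Ending inventory = $7,076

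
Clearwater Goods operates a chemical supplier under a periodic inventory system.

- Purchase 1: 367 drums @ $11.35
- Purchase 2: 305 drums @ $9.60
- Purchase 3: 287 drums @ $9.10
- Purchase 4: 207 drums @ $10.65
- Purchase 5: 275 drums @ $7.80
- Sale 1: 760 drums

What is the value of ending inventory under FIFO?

Sale 1 (760) [FIFO — oldest first]: 367 @ $11.35 + 305 @ $9.60 + 88 @ $9.10 = $7,894.25
Ending inventory: 199 @ $9.10 + 207 @ $10.65 + 275 @ $7.80 = $6,160.45

Ending inventory = $6,160.45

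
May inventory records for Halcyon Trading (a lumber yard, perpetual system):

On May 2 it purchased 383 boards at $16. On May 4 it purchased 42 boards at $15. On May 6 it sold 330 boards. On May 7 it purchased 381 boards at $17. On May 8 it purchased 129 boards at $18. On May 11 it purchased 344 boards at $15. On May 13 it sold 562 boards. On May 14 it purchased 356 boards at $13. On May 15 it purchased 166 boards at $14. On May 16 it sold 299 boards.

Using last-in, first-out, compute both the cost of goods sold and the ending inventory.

May 6, 330 sold [LIFO — newest first]: 42 @ $15 + 288 @ $16 = $5,238
May 13, 562 sold [LIFO — newest first]: 344 @ $15 + 129 @ $18 + 89 @ $17 = $8,995
May 16, 299 sold [LIFO — newest first]: 166 @ $14 + 133 @ $13 = $4,053
Total COGS = $5,238 + $8,995 + $4,053 = $18,286
Ending inventory: 95 @ $16 + 292 @ $17 + 223 @ $13 = $9,383

COGS = $18,286; ending inventory = $9,383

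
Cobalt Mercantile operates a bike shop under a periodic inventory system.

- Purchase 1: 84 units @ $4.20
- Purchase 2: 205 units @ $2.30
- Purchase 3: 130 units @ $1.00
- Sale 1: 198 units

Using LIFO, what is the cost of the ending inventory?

Sale 1 (198) [LIFO — newest first]: 130 @ $1.00 + 68 @ $2.30 = $286.40
Ending inventory: 84 @ $4.20 + 137 @ $2.30 = $667.90
Check: goods available $954.30 = COGS $286.40 + ending $667.90

Ending inventory = $667.90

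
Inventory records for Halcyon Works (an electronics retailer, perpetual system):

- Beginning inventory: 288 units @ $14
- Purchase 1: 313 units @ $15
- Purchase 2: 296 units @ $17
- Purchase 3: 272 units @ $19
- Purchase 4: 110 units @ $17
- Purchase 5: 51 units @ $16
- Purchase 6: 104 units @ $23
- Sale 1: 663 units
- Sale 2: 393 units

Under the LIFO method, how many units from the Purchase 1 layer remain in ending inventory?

Sale 1 (663) [LIFO — newest first]: 104 @ $23 + 51 @ $16 + 110 @ $17 + 272 @ $19 + 126 @ $17 = $12,388
Sale 2 (393) [LIFO — newest first]: 170 @ $17 + 223 @ $15 = $6,235
Total COGS = $12,388 + $6,235 = $18,623
Ending inventory: 288 @ $14 + 90 @ $15 = $5,382

90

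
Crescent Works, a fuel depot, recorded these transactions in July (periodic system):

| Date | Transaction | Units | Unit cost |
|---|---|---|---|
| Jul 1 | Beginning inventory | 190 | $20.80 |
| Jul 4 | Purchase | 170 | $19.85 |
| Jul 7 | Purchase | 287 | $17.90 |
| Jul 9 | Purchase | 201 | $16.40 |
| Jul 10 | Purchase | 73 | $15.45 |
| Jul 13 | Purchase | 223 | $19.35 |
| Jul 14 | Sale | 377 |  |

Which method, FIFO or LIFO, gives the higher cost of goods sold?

FIFO

FIFO COGS: 190 @ $20.80 + 170 @ $19.85 + 17 @ $17.90 = $7,630.80
LIFO COGS: 223 @ $19.35 + 73 @ $15.45 + 81 @ $16.40 = $6,771.30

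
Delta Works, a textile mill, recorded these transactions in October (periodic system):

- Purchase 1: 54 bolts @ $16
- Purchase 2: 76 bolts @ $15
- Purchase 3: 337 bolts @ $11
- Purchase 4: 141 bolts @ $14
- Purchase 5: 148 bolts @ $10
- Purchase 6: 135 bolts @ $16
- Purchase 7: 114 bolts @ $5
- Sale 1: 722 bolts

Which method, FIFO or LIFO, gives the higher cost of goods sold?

FIFO

FIFO COGS: 54 @ $16 + 76 @ $15 + 337 @ $11 + 141 @ $14 + 114 @ $10 = $8,825
LIFO COGS: 114 @ $5 + 135 @ $16 + 148 @ $10 + 141 @ $14 + 184 @ $11 = $8,208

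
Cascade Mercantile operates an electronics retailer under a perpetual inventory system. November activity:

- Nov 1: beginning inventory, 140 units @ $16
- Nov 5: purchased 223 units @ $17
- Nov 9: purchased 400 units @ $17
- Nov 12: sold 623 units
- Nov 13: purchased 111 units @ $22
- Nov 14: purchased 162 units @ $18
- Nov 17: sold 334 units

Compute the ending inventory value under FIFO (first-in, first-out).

Nov 12, 623 sold [FIFO — oldest first]: 140 @ $16 + 223 @ $17 + 260 @ $17 = $10,451
Nov 17, 334 sold [FIFO — oldest first]: 140 @ $17 + 111 @ $22 + 83 @ $18 = $6,316
Total COGS = $10,451 + $6,316 = $16,767
Ending inventory: 79 @ $18 = $1,422

Ending inventory = $1,422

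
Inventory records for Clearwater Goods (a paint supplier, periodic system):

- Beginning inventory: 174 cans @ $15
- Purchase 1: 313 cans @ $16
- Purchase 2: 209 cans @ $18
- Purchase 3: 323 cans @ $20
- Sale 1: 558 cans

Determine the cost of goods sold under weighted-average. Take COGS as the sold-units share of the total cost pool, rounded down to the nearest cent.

COGS = $9,769.10

Sale 1, sell 558: 558/1019 × $17,840.00 → $9,769.10
Ending inventory (cost pool remaining) = $8,070.90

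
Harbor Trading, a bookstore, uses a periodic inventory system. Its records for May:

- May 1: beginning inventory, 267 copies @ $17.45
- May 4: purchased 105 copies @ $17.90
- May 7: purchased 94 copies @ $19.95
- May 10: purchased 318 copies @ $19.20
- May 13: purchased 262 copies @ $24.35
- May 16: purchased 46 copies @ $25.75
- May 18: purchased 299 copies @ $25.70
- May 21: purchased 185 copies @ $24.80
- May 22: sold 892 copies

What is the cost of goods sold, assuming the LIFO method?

May 22, 892 sold [LIFO — newest first]: 185 @ $24.80 + 299 @ $25.70 + 46 @ $25.75 + 262 @ $24.35 + 100 @ $19.20 = $21,756.50
Ending inventory: 267 @ $17.45 + 105 @ $17.90 + 94 @ $19.95 + 218 @ $19.20 = $12,599.55

COGS = $21,756.50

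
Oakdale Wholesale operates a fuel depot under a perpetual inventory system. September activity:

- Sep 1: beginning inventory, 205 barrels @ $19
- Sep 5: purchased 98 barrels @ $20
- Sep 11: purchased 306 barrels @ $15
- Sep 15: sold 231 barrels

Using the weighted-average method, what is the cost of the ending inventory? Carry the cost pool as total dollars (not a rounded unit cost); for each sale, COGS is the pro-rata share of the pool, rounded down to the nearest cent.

Ending inventory = $6,483.11

After Sep 1: 205 on hand, pool $3,895.00 (≈ $19.0000 each)
After Sep 5: 303 on hand, pool $5,855.00 (≈ $19.3234 each)
After Sep 11: 609 on hand, pool $10,445.00 (≈ $17.1511 each)
Sep 15, sell 231: 231/609 × $10,445.00 → $3,961.89
Ending inventory (cost pool remaining) = $6,483.11
Check: goods available $10,445.00 = COGS $3,961.89 + ending $6,483.11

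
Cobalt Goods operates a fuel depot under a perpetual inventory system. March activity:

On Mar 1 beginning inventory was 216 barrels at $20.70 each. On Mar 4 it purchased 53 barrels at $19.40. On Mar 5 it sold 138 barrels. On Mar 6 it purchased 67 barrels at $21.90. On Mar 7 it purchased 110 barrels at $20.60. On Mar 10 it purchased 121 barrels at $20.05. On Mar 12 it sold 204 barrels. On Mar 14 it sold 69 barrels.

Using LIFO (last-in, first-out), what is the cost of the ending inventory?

Mar 5, 138 sold [LIFO — newest first]: 53 @ $19.40 + 85 @ $20.70 = $2,787.70
Mar 12, 204 sold [LIFO — newest first]: 121 @ $20.05 + 83 @ $20.60 = $4,135.85
Mar 14, 69 sold [LIFO — newest first]: 27 @ $20.60 + 42 @ $21.90 = $1,476.00
Total COGS = $2,787.70 + $4,135.85 + $1,476.00 = $8,399.55
Ending inventory: 131 @ $20.70 + 25 @ $21.90 = $3,259.20
Check: goods available $11,658.75 = COGS $8,399.55 + ending $3,259.20

Ending inventory = $3,259.20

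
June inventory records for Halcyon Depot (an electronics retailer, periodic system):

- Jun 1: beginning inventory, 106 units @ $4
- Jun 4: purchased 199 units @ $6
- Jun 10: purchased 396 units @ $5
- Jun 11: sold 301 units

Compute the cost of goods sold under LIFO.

Jun 11, 301 sold [LIFO — newest first]: 301 @ $5 = $1,505
Ending inventory: 106 @ $4 + 199 @ $6 + 95 @ $5 = $2,093

COGS = $1,505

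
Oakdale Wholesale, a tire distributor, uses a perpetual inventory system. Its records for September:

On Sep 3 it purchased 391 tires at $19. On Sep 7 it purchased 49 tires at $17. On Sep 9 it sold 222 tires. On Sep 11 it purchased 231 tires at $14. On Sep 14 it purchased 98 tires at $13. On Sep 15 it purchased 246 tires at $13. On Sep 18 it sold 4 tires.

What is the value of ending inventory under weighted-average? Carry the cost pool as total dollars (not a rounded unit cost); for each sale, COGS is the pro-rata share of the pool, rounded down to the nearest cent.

Ending inventory = $11,739.94

After Sep 3: 391 on hand, pool $7,429.00 (≈ $19.0000 each)
After Sep 7: 440 on hand, pool $8,262.00 (≈ $18.7773 each)
Sep 9, sell 222: 222/440 × $8,262.00 → $4,168.55
After Sep 11: 449 on hand, pool $7,327.45 (≈ $16.3195 each)
After Sep 14: 547 on hand, pool $8,601.45 (≈ $15.7248 each)
After Sep 15: 793 on hand, pool $11,799.45 (≈ $14.8795 each)
Sep 18, sell 4: 4/793 × $11,799.45 → $59.51
Total COGS = $4,168.55 + $59.51 = $4,228.06
Ending inventory (cost pool remaining) = $11,739.94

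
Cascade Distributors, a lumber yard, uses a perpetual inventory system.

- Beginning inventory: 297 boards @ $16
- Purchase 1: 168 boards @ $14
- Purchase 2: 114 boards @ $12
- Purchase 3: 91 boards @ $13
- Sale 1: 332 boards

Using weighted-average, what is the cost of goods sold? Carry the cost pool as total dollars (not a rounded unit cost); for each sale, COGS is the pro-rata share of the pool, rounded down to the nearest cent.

After Beginning: 297 on hand, pool $4,752.00 (≈ $16.0000 each)
After Purchase 1: 465 on hand, pool $7,104.00 (≈ $15.2774 each)
After Purchase 2: 579 on hand, pool $8,472.00 (≈ $14.6321 each)
After Purchase 3: 670 on hand, pool $9,655.00 (≈ $14.4104 each)
Sale 1, sell 332: 332/670 × $9,655.00 → $4,784.26
Ending inventory (cost pool remaining) = $4,870.74
Check: goods available $9,655.00 = COGS $4,784.26 + ending $4,870.74

COGS = $4,784.26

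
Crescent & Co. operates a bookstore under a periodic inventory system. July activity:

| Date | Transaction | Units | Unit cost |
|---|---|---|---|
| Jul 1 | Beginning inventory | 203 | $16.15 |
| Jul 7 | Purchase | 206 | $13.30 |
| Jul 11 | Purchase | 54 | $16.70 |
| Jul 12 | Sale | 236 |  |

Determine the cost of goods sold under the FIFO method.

Jul 12, 236 sold [FIFO — oldest first]: 203 @ $16.15 + 33 @ $13.30 = $3,717.35
Ending inventory: 173 @ $13.30 + 54 @ $16.70 = $3,202.70
Check: goods available $6,920.05 = COGS $3,717.35 + ending $3,202.70

COGS = $3,717.35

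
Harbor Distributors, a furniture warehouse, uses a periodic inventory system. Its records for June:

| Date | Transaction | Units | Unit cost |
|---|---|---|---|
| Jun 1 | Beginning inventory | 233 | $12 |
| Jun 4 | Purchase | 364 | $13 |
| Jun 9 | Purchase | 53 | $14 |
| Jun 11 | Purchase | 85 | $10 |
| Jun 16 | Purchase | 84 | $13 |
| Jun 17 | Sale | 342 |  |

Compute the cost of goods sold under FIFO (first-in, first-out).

Jun 17, 342 sold [FIFO — oldest first]: 233 @ $12 + 109 @ $13 = $4,213
Ending inventory: 255 @ $13 + 53 @ $14 + 85 @ $10 + 84 @ $13 = $5,999

COGS = $4,213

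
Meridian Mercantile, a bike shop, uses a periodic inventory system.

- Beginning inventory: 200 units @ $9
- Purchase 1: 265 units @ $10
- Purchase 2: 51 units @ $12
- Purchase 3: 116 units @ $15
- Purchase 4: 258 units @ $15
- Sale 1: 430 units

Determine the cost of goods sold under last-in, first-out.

Sale 1 (430) [LIFO — newest first]: 258 @ $15 + 116 @ $15 + 51 @ $12 + 5 @ $10 = $6,272
Ending inventory: 200 @ $9 + 260 @ $10 = $4,400
Check: goods available $10,672 = COGS $6,272 + ending $4,400

COGS = $6,272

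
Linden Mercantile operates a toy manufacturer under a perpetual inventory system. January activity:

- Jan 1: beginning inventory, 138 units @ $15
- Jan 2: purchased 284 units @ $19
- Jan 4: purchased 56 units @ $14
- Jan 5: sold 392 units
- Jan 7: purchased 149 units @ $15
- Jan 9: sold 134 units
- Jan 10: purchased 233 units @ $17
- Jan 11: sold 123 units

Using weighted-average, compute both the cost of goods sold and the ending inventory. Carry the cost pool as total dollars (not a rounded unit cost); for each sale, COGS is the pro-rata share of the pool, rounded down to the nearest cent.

COGS = $10,933.84; ending inventory = $3,512.16

After Jan 1: 138 on hand, pool $2,070.00 (≈ $15.0000 each)
After Jan 2: 422 on hand, pool $7,466.00 (≈ $17.6919 each)
After Jan 4: 478 on hand, pool $8,250.00 (≈ $17.2594 each)
Jan 5, sell 392: 392/478 × $8,250.00 → $6,765.69
After Jan 7: 235 on hand, pool $3,719.31 (≈ $15.8269 each)
Jan 9, sell 134: 134/235 × $3,719.31 → $2,120.79
After Jan 10: 334 on hand, pool $5,559.52 (≈ $16.6453 each)
Jan 11, sell 123: 123/334 × $5,559.52 → $2,047.36
Total COGS = $6,765.69 + $2,120.79 + $2,047.36 = $10,933.84
Ending inventory (cost pool remaining) = $3,512.16
Check: goods available $14,446.00 = COGS $10,933.84 + ending $3,512.16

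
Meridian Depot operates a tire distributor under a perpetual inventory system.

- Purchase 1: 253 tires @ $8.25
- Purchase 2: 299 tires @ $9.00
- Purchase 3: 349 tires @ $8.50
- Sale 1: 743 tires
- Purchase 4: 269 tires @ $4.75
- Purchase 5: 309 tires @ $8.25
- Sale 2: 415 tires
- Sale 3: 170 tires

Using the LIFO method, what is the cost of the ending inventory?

Sale 1 (743) [LIFO — newest first]: 349 @ $8.50 + 299 @ $9.00 + 95 @ $8.25 = $6,441.25
Sale 2 (415) [LIFO — newest first]: 309 @ $8.25 + 106 @ $4.75 = $3,052.75
Sale 3 (170) [LIFO — newest first]: 163 @ $4.75 + 7 @ $8.25 = $832.00
Total COGS = $6,441.25 + $3,052.75 + $832.00 = $10,326.00
Ending inventory: 151 @ $8.25 = $1,245.75

Ending inventory = $1,245.75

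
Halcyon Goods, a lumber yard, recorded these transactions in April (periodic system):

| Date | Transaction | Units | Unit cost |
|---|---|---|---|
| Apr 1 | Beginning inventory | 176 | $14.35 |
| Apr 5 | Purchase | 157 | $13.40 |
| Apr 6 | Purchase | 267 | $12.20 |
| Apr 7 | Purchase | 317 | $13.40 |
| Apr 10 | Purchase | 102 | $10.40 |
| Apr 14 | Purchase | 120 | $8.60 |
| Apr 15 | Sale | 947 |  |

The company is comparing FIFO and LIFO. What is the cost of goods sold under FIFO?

COGS = $12,446.60

FIFO COGS: 176 @ $14.35 + 157 @ $13.40 + 267 @ $12.20 + 317 @ $13.40 + 30 @ $10.40 = $12,446.60
LIFO COGS: 120 @ $8.60 + 102 @ $10.40 + 317 @ $13.40 + 267 @ $12.20 + 141 @ $13.40 = $11,487.40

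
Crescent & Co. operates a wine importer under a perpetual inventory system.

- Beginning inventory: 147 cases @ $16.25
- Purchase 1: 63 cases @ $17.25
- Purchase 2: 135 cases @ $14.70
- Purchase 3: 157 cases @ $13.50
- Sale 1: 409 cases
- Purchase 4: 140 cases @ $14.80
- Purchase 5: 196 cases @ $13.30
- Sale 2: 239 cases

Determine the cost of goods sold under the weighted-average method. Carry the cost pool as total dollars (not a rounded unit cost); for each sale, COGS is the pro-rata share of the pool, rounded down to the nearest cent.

COGS = $9,564.20

After Beginning: 147 on hand, pool $2,388.75 (≈ $16.2500 each)
After Purchase 1: 210 on hand, pool $3,475.50 (≈ $16.5500 each)
After Purchase 2: 345 on hand, pool $5,460.00 (≈ $15.8261 each)
After Purchase 3: 502 on hand, pool $7,579.50 (≈ $15.0986 each)
Sale 1, sell 409: 409/502 × $7,579.50 → $6,175.32
After Purchase 4: 233 on hand, pool $3,476.18 (≈ $14.9192 each)
After Purchase 5: 429 on hand, pool $6,082.98 (≈ $14.1794 each)
Sale 2, sell 239: 239/429 × $6,082.98 → $3,388.88
Total COGS = $6,175.32 + $3,388.88 = $9,564.20
Ending inventory (cost pool remaining) = $2,694.10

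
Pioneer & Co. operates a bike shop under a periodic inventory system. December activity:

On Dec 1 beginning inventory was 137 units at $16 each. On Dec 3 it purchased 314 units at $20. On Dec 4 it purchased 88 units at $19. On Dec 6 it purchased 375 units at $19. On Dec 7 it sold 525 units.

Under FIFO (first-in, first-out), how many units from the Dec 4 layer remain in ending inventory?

Dec 7, 525 sold [FIFO — oldest first]: 137 @ $16 + 314 @ $20 + 74 @ $19 = $9,878
Ending inventory: 14 @ $19 + 375 @ $19 = $7,391

14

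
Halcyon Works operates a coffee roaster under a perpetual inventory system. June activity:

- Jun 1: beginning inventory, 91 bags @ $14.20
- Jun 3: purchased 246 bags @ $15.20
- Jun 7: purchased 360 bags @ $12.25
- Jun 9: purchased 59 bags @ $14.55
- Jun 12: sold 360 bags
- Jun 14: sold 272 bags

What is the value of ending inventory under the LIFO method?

Ending inventory = $1,793.80

Jun 12, 360 sold [LIFO — newest first]: 59 @ $14.55 + 301 @ $12.25 = $4,545.70
Jun 14, 272 sold [LIFO — newest first]: 59 @ $12.25 + 213 @ $15.20 = $3,960.35
Total COGS = $4,545.70 + $3,960.35 = $8,506.05
Ending inventory: 91 @ $14.20 + 33 @ $15.20 = $1,793.80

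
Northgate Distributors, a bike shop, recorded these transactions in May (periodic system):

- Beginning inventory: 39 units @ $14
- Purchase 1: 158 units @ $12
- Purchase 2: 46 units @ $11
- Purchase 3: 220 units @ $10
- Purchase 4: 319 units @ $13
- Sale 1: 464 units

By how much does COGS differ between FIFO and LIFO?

FIFO COGS: 39 @ $14 + 158 @ $12 + 46 @ $11 + 220 @ $10 + 1 @ $13 = $5,161
LIFO COGS: 319 @ $13 + 145 @ $10 = $5,597
Difference = |$5,161 − $5,597| = $436

$436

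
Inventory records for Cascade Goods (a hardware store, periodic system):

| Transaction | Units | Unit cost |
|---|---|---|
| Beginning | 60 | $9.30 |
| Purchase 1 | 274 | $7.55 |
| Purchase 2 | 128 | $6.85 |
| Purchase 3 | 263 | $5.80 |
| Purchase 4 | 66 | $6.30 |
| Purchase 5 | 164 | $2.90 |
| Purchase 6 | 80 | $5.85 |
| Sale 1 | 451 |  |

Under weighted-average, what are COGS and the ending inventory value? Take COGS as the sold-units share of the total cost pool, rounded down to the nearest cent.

COGS = $2,783.69; ending inventory = $3,604.61

Sale 1, sell 451: 451/1035 × $6,388.30 → $2,783.69
Ending inventory (cost pool remaining) = $3,604.61
Check: goods available $6,388.30 = COGS $2,783.69 + ending $3,604.61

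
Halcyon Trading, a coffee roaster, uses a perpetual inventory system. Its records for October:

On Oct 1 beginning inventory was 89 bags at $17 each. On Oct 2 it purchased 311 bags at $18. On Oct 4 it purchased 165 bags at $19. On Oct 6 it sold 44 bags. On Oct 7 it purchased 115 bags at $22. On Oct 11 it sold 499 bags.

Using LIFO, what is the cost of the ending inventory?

Ending inventory = $2,377

Oct 6, 44 sold [LIFO — newest first]: 44 @ $19 = $836
Oct 11, 499 sold [LIFO — newest first]: 115 @ $22 + 121 @ $19 + 263 @ $18 = $9,563
Total COGS = $836 + $9,563 = $10,399
Ending inventory: 89 @ $17 + 48 @ $18 = $2,377
Check: goods available $12,776 = COGS $10,399 + ending $2,377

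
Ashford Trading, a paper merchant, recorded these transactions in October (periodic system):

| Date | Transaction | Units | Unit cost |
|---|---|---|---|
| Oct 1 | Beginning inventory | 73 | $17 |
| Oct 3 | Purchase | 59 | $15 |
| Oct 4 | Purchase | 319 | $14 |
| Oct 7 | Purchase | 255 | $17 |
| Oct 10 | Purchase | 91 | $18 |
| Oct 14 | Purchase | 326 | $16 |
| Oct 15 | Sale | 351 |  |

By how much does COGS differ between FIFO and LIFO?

FIFO COGS: 73 @ $17 + 59 @ $15 + 219 @ $14 = $5,192
LIFO COGS: 326 @ $16 + 25 @ $18 = $5,666
Difference = |$5,192 − $5,666| = $474

$474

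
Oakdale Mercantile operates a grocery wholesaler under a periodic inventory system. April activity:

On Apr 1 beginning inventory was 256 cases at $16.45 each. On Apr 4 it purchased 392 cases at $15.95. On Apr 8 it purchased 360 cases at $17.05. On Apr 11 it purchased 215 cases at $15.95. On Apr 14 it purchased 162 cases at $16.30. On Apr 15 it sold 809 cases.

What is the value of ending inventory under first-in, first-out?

Ending inventory = $9,462.80

Apr 15, 809 sold [FIFO — oldest first]: 256 @ $16.45 + 392 @ $15.95 + 161 @ $17.05 = $13,208.65
Ending inventory: 199 @ $17.05 + 215 @ $15.95 + 162 @ $16.30 = $9,462.80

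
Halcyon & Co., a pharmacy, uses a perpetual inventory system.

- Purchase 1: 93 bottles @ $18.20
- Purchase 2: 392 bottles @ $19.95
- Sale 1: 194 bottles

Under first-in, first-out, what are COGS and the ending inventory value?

Sale 1 (194) [FIFO — oldest first]: 93 @ $18.20 + 101 @ $19.95 = $3,707.55
Ending inventory: 291 @ $19.95 = $5,805.45

COGS = $3,707.55; ending inventory = $5,805.45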